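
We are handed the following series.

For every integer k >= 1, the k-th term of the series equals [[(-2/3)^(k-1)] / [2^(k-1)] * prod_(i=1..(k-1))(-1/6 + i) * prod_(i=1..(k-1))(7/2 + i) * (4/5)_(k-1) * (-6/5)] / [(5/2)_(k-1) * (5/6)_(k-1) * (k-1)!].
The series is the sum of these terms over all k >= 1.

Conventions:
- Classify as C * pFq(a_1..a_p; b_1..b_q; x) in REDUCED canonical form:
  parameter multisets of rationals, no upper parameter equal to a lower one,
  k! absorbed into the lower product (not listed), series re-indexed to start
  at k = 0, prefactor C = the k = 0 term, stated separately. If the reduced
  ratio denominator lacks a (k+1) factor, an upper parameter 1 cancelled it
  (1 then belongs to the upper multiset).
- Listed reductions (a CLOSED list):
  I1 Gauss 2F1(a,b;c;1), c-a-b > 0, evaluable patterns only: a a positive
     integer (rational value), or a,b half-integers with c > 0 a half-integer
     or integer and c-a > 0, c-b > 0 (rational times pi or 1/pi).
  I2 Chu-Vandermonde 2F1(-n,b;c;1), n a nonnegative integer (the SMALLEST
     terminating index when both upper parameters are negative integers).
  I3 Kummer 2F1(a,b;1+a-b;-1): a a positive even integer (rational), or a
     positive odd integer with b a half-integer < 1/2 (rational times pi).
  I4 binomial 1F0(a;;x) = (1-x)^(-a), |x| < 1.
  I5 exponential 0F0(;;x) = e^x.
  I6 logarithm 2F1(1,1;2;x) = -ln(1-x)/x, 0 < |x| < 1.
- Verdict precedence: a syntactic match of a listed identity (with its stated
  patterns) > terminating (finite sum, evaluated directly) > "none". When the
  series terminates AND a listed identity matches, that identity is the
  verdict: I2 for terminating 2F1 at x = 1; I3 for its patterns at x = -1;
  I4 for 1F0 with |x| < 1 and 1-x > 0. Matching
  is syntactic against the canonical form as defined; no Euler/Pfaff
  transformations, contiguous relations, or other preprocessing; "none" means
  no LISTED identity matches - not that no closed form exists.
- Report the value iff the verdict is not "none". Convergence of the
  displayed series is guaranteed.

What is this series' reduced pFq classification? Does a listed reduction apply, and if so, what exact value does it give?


Key step: with t_0 = -6/5, the parameter 5/6 appears in both the upper and lower lists and cancels.
Step ratio: r(k) = (-1/3) * (k+4/5) (k+9/2) / [(k+5/2) (k+1)] ; factor over Q: parameters, x = (-1/3), and C = -6/5.

Prefactor -6/5, argument -1/3: 2F1 with upper {4/5, 9/2} over lower {5/2}. Verdict: none here - no I1-I6 shape fits x = -1/3 with lower {5/2}.


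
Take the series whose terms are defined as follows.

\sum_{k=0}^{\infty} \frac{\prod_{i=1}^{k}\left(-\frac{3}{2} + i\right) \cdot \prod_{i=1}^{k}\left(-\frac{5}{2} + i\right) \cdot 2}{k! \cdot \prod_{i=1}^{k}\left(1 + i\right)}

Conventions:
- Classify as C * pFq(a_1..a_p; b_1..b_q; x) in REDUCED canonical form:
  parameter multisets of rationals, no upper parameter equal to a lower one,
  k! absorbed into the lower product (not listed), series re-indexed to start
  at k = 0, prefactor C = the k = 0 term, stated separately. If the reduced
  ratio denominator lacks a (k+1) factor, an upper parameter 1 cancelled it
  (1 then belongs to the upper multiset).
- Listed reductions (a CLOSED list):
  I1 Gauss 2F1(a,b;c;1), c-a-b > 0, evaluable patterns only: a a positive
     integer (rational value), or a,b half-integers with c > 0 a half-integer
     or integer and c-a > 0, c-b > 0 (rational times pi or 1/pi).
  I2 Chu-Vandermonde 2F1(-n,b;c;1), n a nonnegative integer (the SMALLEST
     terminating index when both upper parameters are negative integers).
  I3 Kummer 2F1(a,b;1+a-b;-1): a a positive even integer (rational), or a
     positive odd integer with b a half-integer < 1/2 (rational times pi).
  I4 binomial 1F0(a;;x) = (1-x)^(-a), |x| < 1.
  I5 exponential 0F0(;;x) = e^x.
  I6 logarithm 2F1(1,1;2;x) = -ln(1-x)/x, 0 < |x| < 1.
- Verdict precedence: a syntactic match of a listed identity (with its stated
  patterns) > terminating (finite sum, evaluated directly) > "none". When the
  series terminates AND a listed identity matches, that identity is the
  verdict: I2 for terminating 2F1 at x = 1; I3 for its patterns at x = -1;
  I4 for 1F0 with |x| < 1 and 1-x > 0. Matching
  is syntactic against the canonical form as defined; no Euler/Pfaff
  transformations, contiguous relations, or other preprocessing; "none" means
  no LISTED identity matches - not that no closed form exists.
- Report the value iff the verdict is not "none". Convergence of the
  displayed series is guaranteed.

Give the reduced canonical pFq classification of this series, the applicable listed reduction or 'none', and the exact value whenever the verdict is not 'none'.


The series (x = 1) is 2F1: upper {-\frac{3}{2}, -\frac{1}{2}}, lower {2}, prefactor 2. Verdict: this is Gauss (I1, half-integer pattern) (x = 1; upper {-\frac{3}{2}, -\frac{1}{2}} half-integers, c = 2 in the evaluable pattern). Value: \frac{128}{15} / \pi.

The tell: t_0 being 2, the lower running product (C = 2) is a rising factorial.
Term ratio: r(k) = 1 * (k-\frac{3}{2}) (k-\frac{1}{2}) / [(k+2) (k+1)] ; factor over Q: parameters, x = 1, and C = 2.


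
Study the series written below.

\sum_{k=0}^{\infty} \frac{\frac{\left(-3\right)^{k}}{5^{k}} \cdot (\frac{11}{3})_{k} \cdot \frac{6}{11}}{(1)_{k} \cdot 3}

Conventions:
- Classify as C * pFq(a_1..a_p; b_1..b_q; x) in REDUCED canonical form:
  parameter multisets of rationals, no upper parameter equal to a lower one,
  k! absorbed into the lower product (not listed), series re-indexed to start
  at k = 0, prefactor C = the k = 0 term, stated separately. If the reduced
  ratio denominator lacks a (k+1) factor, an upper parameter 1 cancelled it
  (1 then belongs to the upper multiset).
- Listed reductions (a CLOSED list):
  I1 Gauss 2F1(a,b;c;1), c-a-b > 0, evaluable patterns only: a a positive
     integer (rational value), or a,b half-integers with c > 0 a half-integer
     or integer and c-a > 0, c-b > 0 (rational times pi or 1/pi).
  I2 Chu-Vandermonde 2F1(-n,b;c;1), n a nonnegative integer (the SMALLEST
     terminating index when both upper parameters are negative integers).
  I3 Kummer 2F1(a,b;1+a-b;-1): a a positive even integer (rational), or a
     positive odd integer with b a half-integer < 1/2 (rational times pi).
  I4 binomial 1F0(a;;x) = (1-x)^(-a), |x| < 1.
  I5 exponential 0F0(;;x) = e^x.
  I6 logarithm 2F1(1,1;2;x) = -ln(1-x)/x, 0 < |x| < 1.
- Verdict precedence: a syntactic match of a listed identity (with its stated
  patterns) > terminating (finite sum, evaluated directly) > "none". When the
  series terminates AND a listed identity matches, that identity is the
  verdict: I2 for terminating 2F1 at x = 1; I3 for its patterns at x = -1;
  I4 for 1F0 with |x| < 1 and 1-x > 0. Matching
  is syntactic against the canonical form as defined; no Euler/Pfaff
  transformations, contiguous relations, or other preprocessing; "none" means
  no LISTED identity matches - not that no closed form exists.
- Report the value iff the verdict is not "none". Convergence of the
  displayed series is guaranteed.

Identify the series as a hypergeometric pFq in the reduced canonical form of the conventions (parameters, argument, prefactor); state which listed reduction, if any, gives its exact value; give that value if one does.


Canonical form: C = \frac{2}{11} times 1F0 with upper {\frac{11}{3}}, lower {-}, x = -\frac{3}{5}. Verdict: the I4 binomial reduction fires (the 1F0 binomial series: exponent -11/3, x = -\frac{3}{5}). Value: \frac{2}{11} \cdot \left(\frac{8}{5}\right)^{-\frac{11}{3}}.

The tell: from the first term \frac{2}{11}: the constant factors (C = 2/11, x = -3/5) combine into one prefactor.
Step ratio: r(k) = -\frac{3}{5} * (k+\frac{11}{3}) / [(k+1)] - rational; roots negated = parameters, x = -\frac{3}{5}, C = \frac{2}{11}.


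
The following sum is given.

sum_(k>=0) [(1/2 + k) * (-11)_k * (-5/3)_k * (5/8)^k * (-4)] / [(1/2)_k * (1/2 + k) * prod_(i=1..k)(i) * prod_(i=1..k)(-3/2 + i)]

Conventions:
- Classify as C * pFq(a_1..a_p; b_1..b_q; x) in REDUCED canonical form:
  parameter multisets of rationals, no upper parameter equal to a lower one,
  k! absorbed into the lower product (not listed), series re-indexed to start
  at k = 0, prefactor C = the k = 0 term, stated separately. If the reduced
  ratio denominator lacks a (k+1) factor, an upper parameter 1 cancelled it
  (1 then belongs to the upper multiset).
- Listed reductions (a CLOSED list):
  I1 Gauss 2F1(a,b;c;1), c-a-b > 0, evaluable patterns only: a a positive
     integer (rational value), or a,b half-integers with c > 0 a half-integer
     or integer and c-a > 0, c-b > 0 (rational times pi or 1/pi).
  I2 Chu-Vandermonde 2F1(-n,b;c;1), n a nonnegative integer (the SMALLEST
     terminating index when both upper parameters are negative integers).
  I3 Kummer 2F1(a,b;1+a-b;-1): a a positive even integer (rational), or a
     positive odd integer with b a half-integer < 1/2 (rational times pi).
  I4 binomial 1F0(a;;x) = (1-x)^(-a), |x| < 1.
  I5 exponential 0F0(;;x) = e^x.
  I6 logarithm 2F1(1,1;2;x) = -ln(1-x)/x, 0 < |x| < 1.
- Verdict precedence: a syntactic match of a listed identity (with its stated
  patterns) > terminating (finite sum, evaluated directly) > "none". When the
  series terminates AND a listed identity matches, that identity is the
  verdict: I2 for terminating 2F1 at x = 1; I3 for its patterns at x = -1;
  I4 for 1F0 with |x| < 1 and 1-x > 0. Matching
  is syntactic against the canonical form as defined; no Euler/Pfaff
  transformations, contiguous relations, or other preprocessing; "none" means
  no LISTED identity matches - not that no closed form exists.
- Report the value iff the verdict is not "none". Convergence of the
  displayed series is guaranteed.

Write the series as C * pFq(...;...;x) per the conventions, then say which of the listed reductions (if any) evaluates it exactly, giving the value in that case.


At argument 5/8: a 2F2 with upper {-11, -5/3}, lower {-1/2, 1/2}, scaled by C = -4. Verdict: terminating at k = 11: the factor (-11)_k kills every later term; summing the 12 survivors is exact. Its exact value is 82902024513487491127/134155553553258237.

First insight: t_0 = -4 here, and the lower running product (prefactor -4) is a rising factorial.
Step ratio: r(k) = (5/8) * (k-11) (k-5/3) / [(k-1/2) (k+1/2) (k+1)] ; factor over Q: parameters, x = (5/8), and C = -4.


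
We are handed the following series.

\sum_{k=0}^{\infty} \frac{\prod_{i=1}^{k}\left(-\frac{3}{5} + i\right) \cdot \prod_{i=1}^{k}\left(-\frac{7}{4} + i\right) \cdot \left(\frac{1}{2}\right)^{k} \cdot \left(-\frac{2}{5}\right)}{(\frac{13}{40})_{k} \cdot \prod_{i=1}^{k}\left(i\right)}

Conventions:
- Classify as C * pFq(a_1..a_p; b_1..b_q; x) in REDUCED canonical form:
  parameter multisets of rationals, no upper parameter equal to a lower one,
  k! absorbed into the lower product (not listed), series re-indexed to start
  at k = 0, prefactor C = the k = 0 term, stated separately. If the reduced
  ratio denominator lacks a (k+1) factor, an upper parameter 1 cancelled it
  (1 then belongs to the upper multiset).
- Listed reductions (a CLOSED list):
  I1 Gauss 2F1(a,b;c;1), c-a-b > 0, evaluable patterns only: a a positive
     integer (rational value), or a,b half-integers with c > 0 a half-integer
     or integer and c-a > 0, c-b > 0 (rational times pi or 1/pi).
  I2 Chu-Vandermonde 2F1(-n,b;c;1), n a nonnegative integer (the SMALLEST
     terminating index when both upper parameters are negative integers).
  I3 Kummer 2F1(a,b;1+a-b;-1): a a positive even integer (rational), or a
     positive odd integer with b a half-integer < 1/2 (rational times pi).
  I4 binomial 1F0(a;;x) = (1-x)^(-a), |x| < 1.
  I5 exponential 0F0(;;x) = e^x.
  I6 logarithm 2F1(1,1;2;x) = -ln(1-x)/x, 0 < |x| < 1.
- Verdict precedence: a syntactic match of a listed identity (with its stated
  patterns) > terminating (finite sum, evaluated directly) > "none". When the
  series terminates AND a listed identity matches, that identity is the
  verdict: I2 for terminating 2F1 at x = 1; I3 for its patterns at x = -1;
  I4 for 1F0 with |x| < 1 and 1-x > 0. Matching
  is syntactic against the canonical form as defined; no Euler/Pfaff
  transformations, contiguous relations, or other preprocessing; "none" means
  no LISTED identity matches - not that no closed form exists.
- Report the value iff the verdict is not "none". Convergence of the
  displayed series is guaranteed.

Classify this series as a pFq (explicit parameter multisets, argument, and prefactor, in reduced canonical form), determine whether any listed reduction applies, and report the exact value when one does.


Canonical form: C = -\frac{2}{5} times 2F1 with upper {-\frac{3}{4}, \frac{2}{5}}, lower {\frac{13}{40}}, x = \frac{1}{2}. Verdict: none. Every listed pattern misses the 2F1 form at \frac{1}{2}, upper {-\frac{3}{4}, \frac{2}{5}}.

Key step: x = \frac{1}{2} and the running product (C = -2/5) telescopes to a rising factorial.
Term ratio: r(k) = \frac{1}{2} * (k-\frac{3}{4}) (k+\frac{2}{5}) / [(k+\frac{13}{40}) (k+1)] - rational in k. x = \frac{1}{2}; t_0 = -\frac{2}{5}; negate the roots.


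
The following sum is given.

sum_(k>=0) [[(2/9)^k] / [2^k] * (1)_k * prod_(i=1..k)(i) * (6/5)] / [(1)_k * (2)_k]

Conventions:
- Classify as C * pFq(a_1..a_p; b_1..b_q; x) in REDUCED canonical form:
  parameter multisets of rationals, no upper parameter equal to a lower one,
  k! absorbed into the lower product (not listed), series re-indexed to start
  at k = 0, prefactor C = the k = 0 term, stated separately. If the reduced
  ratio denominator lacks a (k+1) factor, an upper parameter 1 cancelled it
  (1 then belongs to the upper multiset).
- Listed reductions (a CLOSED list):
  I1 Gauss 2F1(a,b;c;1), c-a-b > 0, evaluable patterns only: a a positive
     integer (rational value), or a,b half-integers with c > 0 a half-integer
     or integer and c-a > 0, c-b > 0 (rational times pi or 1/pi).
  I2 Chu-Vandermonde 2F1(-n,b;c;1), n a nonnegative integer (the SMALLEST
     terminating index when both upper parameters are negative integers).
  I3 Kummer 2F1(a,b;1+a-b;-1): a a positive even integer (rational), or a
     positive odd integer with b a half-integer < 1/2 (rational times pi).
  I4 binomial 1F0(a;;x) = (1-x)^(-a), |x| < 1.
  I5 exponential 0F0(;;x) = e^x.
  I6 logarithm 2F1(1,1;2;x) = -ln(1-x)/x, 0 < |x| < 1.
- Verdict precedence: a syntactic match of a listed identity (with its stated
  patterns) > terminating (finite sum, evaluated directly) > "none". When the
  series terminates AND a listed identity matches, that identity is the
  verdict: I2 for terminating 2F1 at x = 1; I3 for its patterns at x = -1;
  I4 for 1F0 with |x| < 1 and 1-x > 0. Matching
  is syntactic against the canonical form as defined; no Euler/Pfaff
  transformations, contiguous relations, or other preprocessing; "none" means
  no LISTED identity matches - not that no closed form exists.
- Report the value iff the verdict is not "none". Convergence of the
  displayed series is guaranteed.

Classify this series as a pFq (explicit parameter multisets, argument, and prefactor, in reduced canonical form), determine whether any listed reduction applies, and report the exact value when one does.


Reduced: x = 1/9, 2F1, upper = {1, 1}, lower = {2}, C = 6/5. Verdict: the I6 logarithm reduction fires (the logarithm: parameters (1,1;2), x = 1/9). Its exact value is (-54/5) * ln(8/9).

The tell: t_0 being 6/5, the running product (C = 6/5, x = 1/9) telescopes to a rising factorial.
Term ratio: r(k) = (1/9) * (k+1) (k+1) / [(k+2) (k+1)] - rational in k, leading ratio (1/9); with t_0 = 6/5, classification follows.


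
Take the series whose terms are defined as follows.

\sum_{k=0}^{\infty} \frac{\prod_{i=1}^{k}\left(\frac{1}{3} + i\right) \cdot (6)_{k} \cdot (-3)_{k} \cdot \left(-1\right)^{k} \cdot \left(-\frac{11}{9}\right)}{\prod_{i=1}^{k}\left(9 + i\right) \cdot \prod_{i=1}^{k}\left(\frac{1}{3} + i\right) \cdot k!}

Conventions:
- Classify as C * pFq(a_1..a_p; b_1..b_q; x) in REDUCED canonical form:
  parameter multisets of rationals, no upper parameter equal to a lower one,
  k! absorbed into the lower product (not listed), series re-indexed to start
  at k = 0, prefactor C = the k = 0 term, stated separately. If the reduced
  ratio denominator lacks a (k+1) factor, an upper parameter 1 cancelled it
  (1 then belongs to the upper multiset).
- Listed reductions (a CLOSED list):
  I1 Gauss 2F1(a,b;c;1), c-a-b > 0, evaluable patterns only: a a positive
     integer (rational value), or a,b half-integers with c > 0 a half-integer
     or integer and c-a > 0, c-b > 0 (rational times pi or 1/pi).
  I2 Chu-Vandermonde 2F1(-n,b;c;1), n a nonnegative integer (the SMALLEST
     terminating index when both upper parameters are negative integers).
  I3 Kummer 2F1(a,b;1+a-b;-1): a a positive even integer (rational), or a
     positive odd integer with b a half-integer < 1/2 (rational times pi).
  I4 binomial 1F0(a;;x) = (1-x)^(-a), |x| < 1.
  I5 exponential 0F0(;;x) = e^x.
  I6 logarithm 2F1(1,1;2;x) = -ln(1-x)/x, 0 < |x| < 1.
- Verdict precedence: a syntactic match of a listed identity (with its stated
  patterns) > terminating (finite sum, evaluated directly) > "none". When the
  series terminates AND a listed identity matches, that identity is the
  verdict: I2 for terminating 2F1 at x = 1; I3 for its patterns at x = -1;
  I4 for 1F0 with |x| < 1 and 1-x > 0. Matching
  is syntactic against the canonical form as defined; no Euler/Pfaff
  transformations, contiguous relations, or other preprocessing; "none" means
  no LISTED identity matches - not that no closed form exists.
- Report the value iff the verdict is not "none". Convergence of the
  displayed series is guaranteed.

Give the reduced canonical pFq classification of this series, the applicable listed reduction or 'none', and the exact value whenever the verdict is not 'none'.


Key observation: t_0 = -\frac{11}{9} here, and the parameter 4/3 appears in both the upper and lower lists and cancels.
Term ratio: r(k) = -1 * (k-3) (k+6) / [(k+10) (k+1)] - rational; roots negated = parameters, x = -1, C = -\frac{11}{9}.

Prefactor -\frac{11}{9}, argument -1: 2F1 with upper {-3, 6} over lower {10}. Verdict: Kummer's theorem (I3) matches (x = -1; c = 10 equals 1+a-b for upper {-3, 6}: listed pattern). Hence: -\frac{77}{15}.


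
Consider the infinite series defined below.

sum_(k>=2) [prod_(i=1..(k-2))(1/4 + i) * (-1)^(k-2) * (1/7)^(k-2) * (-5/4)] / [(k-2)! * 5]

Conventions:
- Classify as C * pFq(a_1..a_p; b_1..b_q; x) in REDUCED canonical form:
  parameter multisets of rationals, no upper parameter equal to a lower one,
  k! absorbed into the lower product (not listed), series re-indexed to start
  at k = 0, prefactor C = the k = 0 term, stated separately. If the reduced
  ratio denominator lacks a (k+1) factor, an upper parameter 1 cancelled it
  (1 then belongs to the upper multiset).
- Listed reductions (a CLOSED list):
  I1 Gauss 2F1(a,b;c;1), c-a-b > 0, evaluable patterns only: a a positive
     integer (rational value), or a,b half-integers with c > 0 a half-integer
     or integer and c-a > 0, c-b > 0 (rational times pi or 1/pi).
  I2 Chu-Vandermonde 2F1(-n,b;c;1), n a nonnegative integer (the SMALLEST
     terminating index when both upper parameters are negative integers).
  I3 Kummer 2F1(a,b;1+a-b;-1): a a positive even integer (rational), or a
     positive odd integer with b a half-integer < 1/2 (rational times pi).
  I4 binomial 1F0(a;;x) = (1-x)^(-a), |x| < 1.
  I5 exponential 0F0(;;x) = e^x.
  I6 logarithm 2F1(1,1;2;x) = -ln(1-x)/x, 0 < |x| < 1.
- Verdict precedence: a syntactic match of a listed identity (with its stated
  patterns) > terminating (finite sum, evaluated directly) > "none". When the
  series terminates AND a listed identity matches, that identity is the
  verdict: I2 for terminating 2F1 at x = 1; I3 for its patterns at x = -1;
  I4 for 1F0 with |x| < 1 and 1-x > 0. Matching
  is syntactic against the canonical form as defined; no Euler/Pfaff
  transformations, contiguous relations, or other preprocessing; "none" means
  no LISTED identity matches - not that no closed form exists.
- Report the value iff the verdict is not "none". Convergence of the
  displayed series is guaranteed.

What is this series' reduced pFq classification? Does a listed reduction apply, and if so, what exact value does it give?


At argument -1/7: a 1F0 with upper {5/4}, lower {-}, scaled by C = -1/4. Verdict: the binomial series (I4) matches (the 1F0 binomial series: exponent -5/4, x = -1/7). Value: (-1/4) * (8/7)^(-5/4).

Key observation: from the first term -1/4: the constant factors (C = -1/4, x = -1/7) combine into one prefactor.
Ratio: r(k) = (-1/7) * (k+5/4) / [(k+1)] - rational; roots negated = parameters, x = (-1/7), C = -1/4.


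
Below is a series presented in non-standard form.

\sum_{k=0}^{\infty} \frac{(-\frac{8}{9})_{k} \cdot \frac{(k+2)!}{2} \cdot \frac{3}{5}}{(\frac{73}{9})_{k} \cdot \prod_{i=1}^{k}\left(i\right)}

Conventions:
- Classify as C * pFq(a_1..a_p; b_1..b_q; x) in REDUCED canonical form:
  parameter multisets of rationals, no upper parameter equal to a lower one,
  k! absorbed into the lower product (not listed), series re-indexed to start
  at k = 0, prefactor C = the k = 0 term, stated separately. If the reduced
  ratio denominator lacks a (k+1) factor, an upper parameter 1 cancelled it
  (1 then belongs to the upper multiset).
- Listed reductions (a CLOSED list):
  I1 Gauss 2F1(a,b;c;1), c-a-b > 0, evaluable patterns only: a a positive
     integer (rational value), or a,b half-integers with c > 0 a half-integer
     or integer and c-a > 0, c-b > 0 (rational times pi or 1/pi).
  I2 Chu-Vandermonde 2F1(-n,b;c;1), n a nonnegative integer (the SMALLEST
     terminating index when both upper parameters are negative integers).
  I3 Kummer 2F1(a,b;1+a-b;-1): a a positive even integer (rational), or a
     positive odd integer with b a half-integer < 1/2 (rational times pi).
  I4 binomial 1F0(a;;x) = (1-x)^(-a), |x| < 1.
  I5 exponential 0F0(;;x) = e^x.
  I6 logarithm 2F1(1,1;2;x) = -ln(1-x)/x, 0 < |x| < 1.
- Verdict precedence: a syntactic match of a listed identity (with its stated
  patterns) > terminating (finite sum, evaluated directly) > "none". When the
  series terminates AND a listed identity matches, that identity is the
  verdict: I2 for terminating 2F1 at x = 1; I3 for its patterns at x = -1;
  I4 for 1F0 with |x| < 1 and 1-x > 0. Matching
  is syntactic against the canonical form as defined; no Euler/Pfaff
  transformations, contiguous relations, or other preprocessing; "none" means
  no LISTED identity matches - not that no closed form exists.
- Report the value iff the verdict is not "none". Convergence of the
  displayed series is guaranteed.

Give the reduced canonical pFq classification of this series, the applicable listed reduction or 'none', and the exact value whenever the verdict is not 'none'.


Prefactor \frac{3}{5}, argument 1: 2F1 with upper {-\frac{8}{9}, 3} over lower {\frac{73}{9}}. Verdict at x = 1: the Gauss summation I1 matches (x = 1: the Gamma ratio telescopes since c-a-b = 6 > 0 and a = 3 in Z>0). Its exact value is \frac{2024}{5103}.

First insight: x = 1 and the factorial ratio (C = 3/5, x = 1) (k+a-1)!/(a-1)! is a rising factorial (a)_k.
Ratio: r(k) = 1 * (k-\frac{8}{9}) (k+3) / [(k+\frac{73}{9}) (k+1)] - rational in k. x = 1; t_0 = \frac{3}{5}; negate the roots.


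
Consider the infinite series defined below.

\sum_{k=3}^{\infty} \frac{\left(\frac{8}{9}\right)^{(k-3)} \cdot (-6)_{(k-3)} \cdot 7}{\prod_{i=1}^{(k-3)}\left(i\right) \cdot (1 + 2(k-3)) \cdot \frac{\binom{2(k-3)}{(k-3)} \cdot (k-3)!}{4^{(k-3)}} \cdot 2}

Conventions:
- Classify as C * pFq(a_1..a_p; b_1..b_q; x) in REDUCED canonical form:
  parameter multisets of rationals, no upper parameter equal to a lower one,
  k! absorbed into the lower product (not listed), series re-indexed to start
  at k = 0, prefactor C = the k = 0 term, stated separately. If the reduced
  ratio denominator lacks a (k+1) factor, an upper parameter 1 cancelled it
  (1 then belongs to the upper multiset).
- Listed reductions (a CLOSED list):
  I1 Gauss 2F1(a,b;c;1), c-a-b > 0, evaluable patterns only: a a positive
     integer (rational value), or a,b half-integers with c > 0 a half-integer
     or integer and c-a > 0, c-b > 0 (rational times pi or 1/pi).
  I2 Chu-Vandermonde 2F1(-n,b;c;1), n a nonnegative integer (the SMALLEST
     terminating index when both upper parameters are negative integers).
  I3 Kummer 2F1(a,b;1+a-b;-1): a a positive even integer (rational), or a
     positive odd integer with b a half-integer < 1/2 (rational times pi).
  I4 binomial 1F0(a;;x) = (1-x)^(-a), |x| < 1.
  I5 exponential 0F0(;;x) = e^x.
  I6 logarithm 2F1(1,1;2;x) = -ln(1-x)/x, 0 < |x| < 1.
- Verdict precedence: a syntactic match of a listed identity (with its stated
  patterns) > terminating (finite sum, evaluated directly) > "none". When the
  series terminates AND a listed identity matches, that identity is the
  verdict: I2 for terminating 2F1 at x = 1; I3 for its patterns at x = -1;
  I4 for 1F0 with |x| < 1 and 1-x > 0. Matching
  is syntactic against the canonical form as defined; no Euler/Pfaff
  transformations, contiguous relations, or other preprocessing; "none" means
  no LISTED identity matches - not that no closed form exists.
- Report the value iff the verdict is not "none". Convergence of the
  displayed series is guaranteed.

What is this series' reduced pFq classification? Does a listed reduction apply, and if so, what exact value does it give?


Canonical form: C = \frac{7}{2} times 1F1 with upper {-6}, lower {\frac{3}{2}}, x = \frac{8}{9}. Verdict: terminating - no listed pattern fits, but -6 in the upper list cuts the series at k = 6; direct evaluation. Hence: -\frac{22747582961}{20518937010}.

Key observation: from the first term \frac{7}{2}: the product of the first k integers (C = 7/2, x = 8/9) is k!.
Step ratio: r(k) = \frac{8}{9} * (k-6) / [(k+\frac{3}{2}) (k+1)] - rational in k. x = \frac{8}{9}; t_0 = \frac{7}{2}; negate the roots.


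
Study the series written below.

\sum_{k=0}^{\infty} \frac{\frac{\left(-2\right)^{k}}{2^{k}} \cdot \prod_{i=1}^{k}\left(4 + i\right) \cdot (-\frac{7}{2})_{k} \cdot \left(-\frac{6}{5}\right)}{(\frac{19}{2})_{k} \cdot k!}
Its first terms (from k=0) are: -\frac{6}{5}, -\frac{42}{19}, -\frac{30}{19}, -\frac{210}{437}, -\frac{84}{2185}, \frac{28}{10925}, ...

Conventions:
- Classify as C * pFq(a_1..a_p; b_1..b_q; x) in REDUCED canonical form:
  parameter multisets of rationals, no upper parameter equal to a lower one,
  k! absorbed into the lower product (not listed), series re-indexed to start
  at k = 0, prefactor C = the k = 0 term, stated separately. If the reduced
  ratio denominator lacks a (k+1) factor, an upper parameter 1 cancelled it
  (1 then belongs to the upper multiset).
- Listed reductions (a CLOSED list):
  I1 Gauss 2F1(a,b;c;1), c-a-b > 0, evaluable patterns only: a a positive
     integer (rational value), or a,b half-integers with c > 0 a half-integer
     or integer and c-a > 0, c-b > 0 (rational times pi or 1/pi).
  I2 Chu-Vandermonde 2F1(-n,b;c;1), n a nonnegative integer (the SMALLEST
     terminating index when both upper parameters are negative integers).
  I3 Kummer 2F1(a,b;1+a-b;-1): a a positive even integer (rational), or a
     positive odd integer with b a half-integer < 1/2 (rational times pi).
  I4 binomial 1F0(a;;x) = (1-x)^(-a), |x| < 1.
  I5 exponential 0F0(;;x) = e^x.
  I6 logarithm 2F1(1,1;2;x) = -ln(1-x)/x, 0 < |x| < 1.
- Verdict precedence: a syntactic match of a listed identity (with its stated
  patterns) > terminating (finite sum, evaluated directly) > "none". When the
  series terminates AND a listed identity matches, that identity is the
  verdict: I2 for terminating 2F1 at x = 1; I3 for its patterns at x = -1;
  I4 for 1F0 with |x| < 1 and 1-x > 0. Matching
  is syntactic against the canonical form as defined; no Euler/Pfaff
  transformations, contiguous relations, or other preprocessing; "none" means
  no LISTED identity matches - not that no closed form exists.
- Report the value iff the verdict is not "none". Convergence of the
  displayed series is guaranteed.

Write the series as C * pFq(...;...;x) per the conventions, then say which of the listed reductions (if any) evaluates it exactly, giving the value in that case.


Canonical form: C = -\frac{6}{5} times 2F1 with upper {-\frac{7}{2}, 5}, lower {\frac{19}{2}}, x = -1. Verdict: Kummer's theorem (I3) fires (x = -1; c = \frac{19}{2} equals 1+a-b for upper {-\frac{7}{2}, 5}: listed pattern). Value: \left(-\frac{459459}{262144}\right) \cdot \pi.

Structural cue: with t_0 = -\frac{6}{5}, the running product (prefactor -6/5) telescopes to a rising factorial.
Step ratio: r(k) = -1 * (k-\frac{7}{2}) (k+5) / [(k+\frac{19}{2}) (k+1)] - rational in k, leading ratio -1; with t_0 = -\frac{6}{5}, classification follows.


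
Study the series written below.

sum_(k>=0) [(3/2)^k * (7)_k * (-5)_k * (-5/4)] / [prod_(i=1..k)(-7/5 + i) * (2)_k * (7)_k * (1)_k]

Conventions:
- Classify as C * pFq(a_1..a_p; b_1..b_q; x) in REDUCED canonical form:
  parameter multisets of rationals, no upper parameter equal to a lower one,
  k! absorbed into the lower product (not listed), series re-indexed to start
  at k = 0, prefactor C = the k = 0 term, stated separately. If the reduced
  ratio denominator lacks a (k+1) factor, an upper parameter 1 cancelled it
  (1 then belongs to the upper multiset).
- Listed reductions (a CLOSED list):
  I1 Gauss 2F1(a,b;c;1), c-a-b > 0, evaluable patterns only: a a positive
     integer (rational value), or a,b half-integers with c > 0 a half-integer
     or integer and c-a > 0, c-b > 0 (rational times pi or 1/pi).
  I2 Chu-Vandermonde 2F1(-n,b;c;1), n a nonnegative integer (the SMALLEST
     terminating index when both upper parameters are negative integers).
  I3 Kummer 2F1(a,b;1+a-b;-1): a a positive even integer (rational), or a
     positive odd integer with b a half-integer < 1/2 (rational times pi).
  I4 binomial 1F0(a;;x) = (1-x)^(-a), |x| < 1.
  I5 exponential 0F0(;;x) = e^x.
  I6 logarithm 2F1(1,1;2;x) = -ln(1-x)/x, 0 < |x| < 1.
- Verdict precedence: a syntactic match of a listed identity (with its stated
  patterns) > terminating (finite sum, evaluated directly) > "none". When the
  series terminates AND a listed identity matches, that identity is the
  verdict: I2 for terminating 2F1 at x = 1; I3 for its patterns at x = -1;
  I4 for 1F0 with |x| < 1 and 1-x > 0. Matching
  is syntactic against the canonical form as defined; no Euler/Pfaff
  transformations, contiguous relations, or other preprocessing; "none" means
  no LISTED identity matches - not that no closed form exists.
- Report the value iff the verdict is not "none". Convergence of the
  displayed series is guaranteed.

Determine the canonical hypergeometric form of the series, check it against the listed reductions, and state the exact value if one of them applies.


Prefactor -5/4, argument 3/2: 1F2 with upper {-5} over lower {-2/5, 2}. Verdict: terminating - no listed pattern fits, but -5 in the upper list cuts the series at k = 5; direct evaluation. Sum: 1912915/851968.

Key observation: t_0 being -5/4, the parameter 7 appears in both the upper and lower lists and cancels.
Step ratio: r(k) = (3/2) * (k-5) / [(k-2/5) (k+2) (k+1)] - poly over poly, x = (3/2) from leading terms; C = -5/4 at k = 0.


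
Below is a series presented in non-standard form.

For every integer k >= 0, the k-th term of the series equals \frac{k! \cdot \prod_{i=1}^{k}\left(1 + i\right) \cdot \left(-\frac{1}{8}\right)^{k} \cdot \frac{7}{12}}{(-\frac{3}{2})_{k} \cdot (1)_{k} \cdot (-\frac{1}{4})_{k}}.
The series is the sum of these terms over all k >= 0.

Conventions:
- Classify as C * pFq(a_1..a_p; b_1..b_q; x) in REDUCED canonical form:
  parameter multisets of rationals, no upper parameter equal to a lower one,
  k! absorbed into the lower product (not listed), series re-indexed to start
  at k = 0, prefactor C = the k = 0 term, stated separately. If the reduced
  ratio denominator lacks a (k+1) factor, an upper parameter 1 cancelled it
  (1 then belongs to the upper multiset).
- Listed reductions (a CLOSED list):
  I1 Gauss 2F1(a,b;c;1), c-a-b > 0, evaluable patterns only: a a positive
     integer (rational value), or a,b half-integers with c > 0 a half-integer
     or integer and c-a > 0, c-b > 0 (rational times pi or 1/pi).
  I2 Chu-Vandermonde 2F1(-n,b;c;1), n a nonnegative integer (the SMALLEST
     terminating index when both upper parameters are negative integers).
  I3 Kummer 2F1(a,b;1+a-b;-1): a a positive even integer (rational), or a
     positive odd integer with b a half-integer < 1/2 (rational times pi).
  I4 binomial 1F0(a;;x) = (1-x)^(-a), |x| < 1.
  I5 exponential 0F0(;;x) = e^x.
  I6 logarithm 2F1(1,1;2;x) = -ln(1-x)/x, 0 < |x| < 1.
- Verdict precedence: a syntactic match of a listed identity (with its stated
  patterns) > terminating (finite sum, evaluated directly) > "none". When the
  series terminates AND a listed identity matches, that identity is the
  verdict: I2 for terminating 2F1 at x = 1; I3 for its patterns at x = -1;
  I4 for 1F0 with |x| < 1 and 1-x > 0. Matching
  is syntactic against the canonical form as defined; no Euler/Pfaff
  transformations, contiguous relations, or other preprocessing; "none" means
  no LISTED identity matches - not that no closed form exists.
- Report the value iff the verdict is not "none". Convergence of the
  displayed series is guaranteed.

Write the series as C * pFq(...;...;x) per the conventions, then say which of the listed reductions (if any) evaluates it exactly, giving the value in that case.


Canonical form: C = \frac{7}{12} times 2F2 with upper {1, 2}, lower {-\frac{3}{2}, -\frac{1}{4}}, x = -\frac{1}{8}. Verdict: none. No listed pattern accepts 2F2(1, 2; -\frac{3}{2}, -\frac{1}{4}; -\frac{1}{8}).

The tell: t_0 being \frac{7}{12}, the factorial ratio (C = 7/12) (k+a-1)!/(a-1)! is a rising factorial (a)_k.
Step ratio: r(k) = -\frac{1}{8} * (k+1) (k+2) / [(k-\frac{3}{2}) (k-\frac{1}{4}) (k+1)] - rational; roots negated = parameters, x = -\frac{1}{8}, C = \frac{7}{12}.


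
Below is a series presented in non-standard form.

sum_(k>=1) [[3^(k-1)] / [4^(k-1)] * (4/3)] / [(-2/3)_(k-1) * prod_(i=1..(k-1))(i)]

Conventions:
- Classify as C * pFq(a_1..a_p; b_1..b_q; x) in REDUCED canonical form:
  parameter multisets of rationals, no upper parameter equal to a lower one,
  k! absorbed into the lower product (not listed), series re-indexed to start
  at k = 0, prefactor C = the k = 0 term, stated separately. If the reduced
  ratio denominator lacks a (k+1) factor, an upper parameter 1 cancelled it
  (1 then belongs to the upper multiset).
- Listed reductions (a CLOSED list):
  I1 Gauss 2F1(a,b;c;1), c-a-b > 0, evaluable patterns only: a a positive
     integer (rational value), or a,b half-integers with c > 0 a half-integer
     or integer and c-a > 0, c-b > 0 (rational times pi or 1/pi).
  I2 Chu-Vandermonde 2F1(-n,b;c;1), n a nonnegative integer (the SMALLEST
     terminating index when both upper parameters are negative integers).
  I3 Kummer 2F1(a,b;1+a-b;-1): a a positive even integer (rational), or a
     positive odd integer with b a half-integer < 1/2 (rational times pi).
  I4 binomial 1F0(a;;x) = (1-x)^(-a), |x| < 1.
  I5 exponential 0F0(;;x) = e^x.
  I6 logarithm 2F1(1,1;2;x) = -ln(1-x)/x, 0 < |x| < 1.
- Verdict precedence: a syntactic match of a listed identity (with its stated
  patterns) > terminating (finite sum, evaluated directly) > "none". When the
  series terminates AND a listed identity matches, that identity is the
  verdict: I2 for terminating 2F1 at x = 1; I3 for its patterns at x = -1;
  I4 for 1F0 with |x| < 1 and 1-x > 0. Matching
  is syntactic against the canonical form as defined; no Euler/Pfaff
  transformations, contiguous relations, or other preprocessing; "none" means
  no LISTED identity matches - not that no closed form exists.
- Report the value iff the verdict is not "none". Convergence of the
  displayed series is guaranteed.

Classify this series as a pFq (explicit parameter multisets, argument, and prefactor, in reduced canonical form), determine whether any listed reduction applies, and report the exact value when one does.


The tell: t_0 = 4/3 here, and the two geometric factors (prefactor 4/3) combine into one argument.
Adjacent-term ratio: r(k) = (3/4) * 1 / [(k-2/3) (k+1)] - rational in k, leading ratio (3/4); with t_0 = 4/3, classification follows.

Classification (C = 4/3): 0F1 with upper {-}, lower {-2/3}, argument x = 3/4. Verdict: none. A 0F1 with upper {-} fits none of I1-I6 at x = 3/4; the sum runs forever.


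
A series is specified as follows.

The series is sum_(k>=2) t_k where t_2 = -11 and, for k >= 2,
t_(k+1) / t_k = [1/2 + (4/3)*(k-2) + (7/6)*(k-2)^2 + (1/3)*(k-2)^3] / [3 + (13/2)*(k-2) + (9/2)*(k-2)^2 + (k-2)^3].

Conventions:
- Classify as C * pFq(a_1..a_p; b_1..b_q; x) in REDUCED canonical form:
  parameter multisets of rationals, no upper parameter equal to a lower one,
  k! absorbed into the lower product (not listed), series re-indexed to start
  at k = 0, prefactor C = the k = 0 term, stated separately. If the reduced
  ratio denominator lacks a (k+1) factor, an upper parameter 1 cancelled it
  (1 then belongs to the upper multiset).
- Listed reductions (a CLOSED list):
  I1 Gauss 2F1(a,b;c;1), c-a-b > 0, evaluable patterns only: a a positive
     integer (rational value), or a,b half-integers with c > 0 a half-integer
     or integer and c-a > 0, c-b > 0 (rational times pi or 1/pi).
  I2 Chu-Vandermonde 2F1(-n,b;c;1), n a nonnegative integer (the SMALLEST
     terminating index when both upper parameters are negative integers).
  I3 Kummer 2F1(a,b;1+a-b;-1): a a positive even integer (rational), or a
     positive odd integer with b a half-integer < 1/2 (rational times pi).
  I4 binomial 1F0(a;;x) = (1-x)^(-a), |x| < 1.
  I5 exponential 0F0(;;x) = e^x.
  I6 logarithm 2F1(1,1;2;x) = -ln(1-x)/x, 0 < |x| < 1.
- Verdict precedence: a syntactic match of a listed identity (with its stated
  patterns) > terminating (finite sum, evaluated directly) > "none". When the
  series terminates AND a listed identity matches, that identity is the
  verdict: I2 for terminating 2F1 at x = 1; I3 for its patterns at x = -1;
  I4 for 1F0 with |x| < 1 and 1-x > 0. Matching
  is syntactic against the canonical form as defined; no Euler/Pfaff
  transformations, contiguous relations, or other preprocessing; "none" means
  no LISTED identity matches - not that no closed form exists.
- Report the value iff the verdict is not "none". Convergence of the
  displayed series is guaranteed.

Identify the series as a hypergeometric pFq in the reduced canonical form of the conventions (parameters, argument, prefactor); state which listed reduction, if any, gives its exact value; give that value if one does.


The series (x = 1/3) is 2F1: upper {1, 1}, lower {2}, prefactor -11. Verdict: this is the logarithmic series (I6) (the logarithm: parameters (1,1;2), x = 1/3). Hence: 33 * ln(2/3).

Key step: from the first term -11: factor the ratio over Q (prefactor -11): negated roots = parameters.
Consecutive-term ratio: r(k) = (1/3) * (k+1) (k+1) / [(k+2) (k+1)] - rational; roots negated = parameters, x = (1/3), C = -11.


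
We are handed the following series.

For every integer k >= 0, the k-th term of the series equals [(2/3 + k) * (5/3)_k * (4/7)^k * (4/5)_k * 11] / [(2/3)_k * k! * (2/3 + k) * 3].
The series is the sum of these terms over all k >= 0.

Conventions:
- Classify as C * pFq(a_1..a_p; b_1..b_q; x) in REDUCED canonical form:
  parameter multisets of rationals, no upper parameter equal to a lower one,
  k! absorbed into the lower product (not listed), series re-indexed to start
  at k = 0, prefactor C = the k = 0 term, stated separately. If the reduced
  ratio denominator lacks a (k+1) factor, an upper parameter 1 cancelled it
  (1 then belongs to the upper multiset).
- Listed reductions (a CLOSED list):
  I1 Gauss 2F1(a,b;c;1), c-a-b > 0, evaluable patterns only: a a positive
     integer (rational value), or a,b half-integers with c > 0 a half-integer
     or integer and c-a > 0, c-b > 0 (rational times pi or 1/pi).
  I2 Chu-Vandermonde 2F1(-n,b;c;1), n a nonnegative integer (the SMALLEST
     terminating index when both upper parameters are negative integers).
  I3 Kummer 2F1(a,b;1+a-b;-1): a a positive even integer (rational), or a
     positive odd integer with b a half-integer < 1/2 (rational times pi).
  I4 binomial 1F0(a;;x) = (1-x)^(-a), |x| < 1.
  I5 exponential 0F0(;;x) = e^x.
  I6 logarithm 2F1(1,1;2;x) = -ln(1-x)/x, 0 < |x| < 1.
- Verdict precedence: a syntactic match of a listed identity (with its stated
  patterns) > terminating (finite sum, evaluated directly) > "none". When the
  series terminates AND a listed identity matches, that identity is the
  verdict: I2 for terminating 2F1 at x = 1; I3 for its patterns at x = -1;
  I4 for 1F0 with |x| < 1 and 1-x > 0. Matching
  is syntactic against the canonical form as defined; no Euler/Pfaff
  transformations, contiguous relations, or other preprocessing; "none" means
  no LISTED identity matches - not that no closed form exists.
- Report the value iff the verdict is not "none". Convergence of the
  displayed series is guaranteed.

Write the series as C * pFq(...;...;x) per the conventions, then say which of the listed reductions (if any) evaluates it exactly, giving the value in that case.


With C = 11/3: the canonical form is 2F1(4/5, 5/3; 2/3; 4/7). Verdict: none - at argument 4/7 the multisets {4/5, 5/3} ; {2/3} match no listed identity.

Key step: with t_0 = 11/3, the factor k + 2/3 cancels (top and bottom), leaving C = 11/3, x = 4/7.
Adjacent-term ratio: r(k) = (4/7) * (k+4/5) (k+5/3) / [(k+2/3) (k+1)] - rational in k. x = (4/7); t_0 = 11/3; negate the roots.
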